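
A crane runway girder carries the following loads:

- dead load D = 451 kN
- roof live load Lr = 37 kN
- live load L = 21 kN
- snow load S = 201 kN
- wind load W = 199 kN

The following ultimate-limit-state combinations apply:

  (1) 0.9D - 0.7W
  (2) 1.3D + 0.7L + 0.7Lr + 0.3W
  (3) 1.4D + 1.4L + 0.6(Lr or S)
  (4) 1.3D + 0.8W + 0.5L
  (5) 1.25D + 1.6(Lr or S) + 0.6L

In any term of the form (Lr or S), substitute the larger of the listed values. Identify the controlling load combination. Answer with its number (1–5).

Combination 5

(Lr or S) → S = 201 kN.
(1) 0.9(451) - 0.7(199) = 266.60
(2) 1.3(451) + 0.7(21) + 0.7(37) + 0.3(199) = 686.60
(3) 1.4(451) + 1.4(21) + 0.6(201) = 781.40
(4) 1.3(451) + 0.8(199) + 0.5(21) = 756.00
(5) 1.25(451) + 1.6(201) + 0.6(21) = 897.95
The largest value is 897.95 kN from combination 5.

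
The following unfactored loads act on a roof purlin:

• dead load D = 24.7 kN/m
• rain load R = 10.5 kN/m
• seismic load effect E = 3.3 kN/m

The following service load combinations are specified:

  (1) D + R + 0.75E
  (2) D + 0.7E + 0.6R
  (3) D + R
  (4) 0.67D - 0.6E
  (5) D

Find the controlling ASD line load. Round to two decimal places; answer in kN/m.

(1) 1.0(24.7) + 1.0(10.5) + 0.75(3.3) = 37.68
(2) 1.0(24.7) + 0.7(3.3) + 0.6(10.5) = 33.31
(3) 1.0(24.7) + 1.0(10.5) = 35.20
(4) 0.67(24.7) - 0.6(3.3) = 14.57
(5) 1.0(24.7) = 24.70
The controlling combination is 1, giving 37.68 kN/m.

37.68 kN/m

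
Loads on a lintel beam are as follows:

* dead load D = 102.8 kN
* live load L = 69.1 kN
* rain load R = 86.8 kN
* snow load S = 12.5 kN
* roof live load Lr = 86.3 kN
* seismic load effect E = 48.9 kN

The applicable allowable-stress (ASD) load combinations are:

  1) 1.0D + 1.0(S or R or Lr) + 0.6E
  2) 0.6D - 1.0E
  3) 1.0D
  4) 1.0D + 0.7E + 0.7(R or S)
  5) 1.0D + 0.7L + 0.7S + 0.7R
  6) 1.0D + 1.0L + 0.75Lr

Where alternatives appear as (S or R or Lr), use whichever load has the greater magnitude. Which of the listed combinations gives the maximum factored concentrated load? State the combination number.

(S or R or Lr) → R = 86.8 kN; (R or S) → R = 86.8 kN.
1) 1.0(102.8) + 1.0(86.8) + 0.6(48.9) = 102.80 + 86.80 + 29.34 = 218.94
2) 0.6(102.8) - 1.0(48.9) = 61.68 - 48.90 = 12.78
3) 1.0(102.8) = 102.80
4) 1.0(102.8) + 0.7(48.9) + 0.7(86.8) = 102.80 + 34.23 + 60.76 = 197.79
5) 1.0(102.8) + 0.7(69.1) + 0.7(12.5) + 0.7(86.8) = 102.80 + 48.37 + 8.75 + 60.76 = 220.68
6) 1.0(102.8) + 1.0(69.1) + 0.75(86.3) = 102.80 + 69.10 + 64.73 = 236.63
The largest value is 236.63 kN from combination 6.

Combination 6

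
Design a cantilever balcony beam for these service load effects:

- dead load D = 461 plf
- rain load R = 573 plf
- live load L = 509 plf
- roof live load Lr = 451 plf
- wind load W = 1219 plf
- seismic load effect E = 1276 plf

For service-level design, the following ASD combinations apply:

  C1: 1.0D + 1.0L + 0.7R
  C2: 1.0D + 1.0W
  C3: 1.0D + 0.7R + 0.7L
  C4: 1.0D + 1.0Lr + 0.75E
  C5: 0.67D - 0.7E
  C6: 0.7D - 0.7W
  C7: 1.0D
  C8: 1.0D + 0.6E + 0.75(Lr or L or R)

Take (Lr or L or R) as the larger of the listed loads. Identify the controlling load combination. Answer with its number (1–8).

Combination 4

(Lr or L or R) → R = 573 plf.
C1: 1.0(461) + 1.0(509) + 0.7(573) = 461.00 + 509.00 + 401.10 = 1371.10
C2: 1.0(461) + 1.0(1219) = 461.00 + 1219.00 = 1680.00
C3: 1.0(461) + 0.7(573) + 0.7(509) = 461.00 + 401.10 + 356.30 = 1218.40
C4: 1.0(461) + 1.0(451) + 0.75(1276) = 461.00 + 451.00 + 957.00 = 1869.00
C5: 0.67(461) - 0.7(1276) = 308.87 - 893.20 = -584.33
C6: 0.7(461) - 0.7(1219) = 322.70 - 853.30 = -530.60
C7: 1.0(461) = 461.00
C8: 1.0(461) + 0.6(1276) + 0.75(573) = 461.00 + 765.60 + 429.75 = 1656.35
The largest value is 1869.00 plf from combination 4.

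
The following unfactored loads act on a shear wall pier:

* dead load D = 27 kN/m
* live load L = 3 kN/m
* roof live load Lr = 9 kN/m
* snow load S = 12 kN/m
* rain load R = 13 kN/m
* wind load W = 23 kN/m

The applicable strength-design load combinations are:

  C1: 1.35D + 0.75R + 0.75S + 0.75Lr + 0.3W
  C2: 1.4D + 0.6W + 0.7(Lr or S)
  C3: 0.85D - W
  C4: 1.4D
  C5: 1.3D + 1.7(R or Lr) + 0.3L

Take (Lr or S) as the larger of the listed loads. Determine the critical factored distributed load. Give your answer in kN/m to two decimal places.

68.85 kN/m

(Lr or S) → S = 12 kN/m; (R or Lr) → R = 13 kN/m.
C1: 1.35(27) + 0.75(13) + 0.75(12) + 0.75(9) + 0.3(23) = 36.45 + 9.75 + 9.00 + 6.75 + 6.90 = 68.85
C2: 1.4(27) + 0.6(23) + 0.7(12) = 37.80 + 13.80 + 8.40 = 60.00
C3: 0.85(27) - 1.0(23) = 22.95 - 23.00 = -0.05
C4: 1.4(27) = 37.80
C5: 1.3(27) + 1.7(13) + 0.3(3) = 35.10 + 22.10 + 0.90 = 58.10
The controlling combination is 1, giving 68.85 kN/m.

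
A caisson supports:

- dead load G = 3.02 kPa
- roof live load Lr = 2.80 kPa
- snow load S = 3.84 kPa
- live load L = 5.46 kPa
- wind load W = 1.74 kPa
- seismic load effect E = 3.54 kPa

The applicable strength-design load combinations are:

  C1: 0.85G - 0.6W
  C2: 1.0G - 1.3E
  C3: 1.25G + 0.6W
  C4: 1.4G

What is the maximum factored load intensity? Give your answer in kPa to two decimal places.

4.82 kPa

C1: 0.85(3.02) - 0.6(1.74) = 1.52
C2: 1.0(3.02) - 1.3(3.54) = 3.02 - 4.60 = -1.58
C3: 1.25(3.02) + 0.6(1.74) = 3.78 + 1.04 = 4.82
C4: 1.4(3.02) = 4.23
Combination 3 governs: q_u = 4.82 kPa.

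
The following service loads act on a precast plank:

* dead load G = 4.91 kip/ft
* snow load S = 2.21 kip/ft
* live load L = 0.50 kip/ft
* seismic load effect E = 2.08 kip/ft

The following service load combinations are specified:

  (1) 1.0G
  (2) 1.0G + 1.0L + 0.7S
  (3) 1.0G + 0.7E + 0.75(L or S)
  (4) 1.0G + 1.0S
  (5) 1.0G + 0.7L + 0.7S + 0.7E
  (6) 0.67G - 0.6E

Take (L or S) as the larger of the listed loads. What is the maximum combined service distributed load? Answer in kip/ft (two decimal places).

(L or S) → S = 2.21 kip/ft.
(1) 1.0(4.91) = 4.91
(2) 1.0(4.91) + 1.0(0.50) + 0.7(2.21) = 4.91 + 0.50 + 1.55 = 6.96
(3) 1.0(4.91) + 0.7(2.08) + 0.75(2.21) = 8.02
(4) 1.0(4.91) + 1.0(2.21) = 4.91 + 2.21 = 7.12
(5) 1.0(4.91) + 0.7(0.50) + 0.7(2.21) + 0.7(2.08) = 8.26
(6) 0.67(4.91) - 0.6(2.08) = 3.29 - 1.25 = 2.04
Combination 5 governs: w = 8.26 kip/ft.

8.26 kip/ft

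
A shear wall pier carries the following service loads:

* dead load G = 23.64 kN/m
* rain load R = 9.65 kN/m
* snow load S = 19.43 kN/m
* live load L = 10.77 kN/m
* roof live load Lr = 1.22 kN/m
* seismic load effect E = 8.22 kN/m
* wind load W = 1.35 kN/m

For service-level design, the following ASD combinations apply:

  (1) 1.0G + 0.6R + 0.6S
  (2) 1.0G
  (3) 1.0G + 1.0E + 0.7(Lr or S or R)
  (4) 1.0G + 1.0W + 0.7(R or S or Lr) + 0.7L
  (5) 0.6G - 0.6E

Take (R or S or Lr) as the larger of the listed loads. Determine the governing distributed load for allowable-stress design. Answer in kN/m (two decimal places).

46.13 kN/m

(Lr or S or R) → S = 19.43 kN/m; (R or S or Lr) → S = 19.43 kN/m.
(1) 1.0(23.64) + 0.6(9.65) + 0.6(19.43) = 23.64 + 5.79 + 11.66 = 41.09
(2) 1.0(23.64) = 23.64
(3) 1.0(23.64) + 1.0(8.22) + 0.7(19.43) = 23.64 + 8.22 + 13.60 = 45.46
(4) 1.0(23.64) + 1.0(1.35) + 0.7(19.43) + 0.7(10.77) = 23.64 + 1.35 + 13.60 + 7.54 = 46.13
(5) 0.6(23.64) - 0.6(8.22) = 14.18 - 4.93 = 9.25
Combination 4 governs: w = 46.13 kN/m.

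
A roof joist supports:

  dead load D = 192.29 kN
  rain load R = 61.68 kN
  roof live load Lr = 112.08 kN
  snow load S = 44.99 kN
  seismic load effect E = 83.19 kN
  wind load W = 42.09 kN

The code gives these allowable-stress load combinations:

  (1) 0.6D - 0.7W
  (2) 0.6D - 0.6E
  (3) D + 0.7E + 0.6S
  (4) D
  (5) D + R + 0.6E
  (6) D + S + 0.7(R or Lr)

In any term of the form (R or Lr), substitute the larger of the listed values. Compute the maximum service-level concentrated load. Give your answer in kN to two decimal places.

315.74 kN

(R or Lr) → Lr = 112.08 kN.
(1) 0.6(192.29) - 0.7(42.09) = 115.37 - 29.46 = 85.91
(2) 0.6(192.29) - 0.6(83.19) = 115.37 - 49.91 = 65.46
(3) 1.0(192.29) + 0.7(83.19) + 0.6(44.99) = 277.52
(4) 1.0(192.29) = 192.29
(5) 1.0(192.29) + 1.0(61.68) + 0.6(83.19) = 192.29 + 61.68 + 49.91 = 303.88
(6) 1.0(192.29) + 1.0(44.99) + 0.7(112.08) = 192.29 + 44.99 + 78.46 = 315.74
Maximum is from combination 6.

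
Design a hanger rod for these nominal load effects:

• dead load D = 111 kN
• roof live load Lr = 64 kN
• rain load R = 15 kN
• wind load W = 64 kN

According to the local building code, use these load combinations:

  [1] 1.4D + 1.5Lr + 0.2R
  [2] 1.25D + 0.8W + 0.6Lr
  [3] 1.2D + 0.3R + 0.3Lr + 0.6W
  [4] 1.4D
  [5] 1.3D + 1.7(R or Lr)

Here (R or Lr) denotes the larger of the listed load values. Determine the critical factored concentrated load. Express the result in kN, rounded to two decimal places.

(R or Lr) → Lr = 64 kN.
[1] 1.4(111) + 1.5(64) + 0.2(15) = 254.40
[2] 1.25(111) + 0.8(64) + 0.6(64) = 228.35
[3] 1.2(111) + 0.3(15) + 0.3(64) + 0.6(64) = 195.30
[4] 1.4(111) = 155.40
[5] 1.3(111) + 1.7(64) = 253.10
Combination 1 governs: P_u = 254.40 kN.

254.40 kN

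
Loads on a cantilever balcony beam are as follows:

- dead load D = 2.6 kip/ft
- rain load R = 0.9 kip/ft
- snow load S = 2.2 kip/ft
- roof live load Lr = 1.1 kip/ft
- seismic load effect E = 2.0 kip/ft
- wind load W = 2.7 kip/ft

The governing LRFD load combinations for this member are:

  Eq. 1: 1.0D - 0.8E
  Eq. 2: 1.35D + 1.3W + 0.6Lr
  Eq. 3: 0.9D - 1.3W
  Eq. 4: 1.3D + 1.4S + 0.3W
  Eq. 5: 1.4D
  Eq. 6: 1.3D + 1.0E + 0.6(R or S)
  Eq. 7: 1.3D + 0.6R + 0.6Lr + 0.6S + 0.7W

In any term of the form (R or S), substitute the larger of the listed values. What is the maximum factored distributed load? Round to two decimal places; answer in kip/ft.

7.79 kip/ft

(R or S) → S = 2.2 kip/ft.
Eq. 1: 1.0(2.6) - 0.8(2.0) = 2.60 - 1.60 = 1.00
Eq. 2: 1.35(2.6) + 1.3(2.7) + 0.6(1.1) = 3.51 + 3.51 + 0.66 = 7.68
Eq. 3: 0.9(2.6) - 1.3(2.7) = 2.34 - 3.51 = -1.17
Eq. 4: 1.3(2.6) + 1.4(2.2) + 0.3(2.7) = 3.38 + 3.08 + 0.81 = 7.27
Eq. 5: 1.4(2.6) = 3.64
Eq. 6: 1.3(2.6) + 1.0(2.0) + 0.6(2.2) = 3.38 + 2.00 + 1.32 = 6.70
Eq. 7: 1.3(2.6) + 0.6(0.9) + 0.6(1.1) + 0.6(2.2) + 0.7(2.7) = 3.38 + 0.54 + 0.66 + 1.32 + 1.89 = 7.79
The controlling combination is 7, giving 7.79 kip/ft.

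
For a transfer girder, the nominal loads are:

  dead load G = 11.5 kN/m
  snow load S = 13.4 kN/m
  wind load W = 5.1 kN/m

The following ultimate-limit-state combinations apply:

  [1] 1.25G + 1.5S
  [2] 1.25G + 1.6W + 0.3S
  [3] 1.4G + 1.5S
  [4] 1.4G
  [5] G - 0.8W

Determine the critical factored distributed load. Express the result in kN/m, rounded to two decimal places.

36.20 kN/m

[1] 1.25(11.5) + 1.5(13.4) = 14.38 + 20.10 = 34.48
[2] 1.25(11.5) + 1.6(5.1) + 0.3(13.4) = 14.38 + 8.16 + 4.02 = 26.56
[3] 1.4(11.5) + 1.5(13.4) = 16.10 + 20.10 = 36.20
[4] 1.4(11.5) = 16.10
[5] 1.0(11.5) - 0.8(5.1) = 11.50 - 4.08 = 7.42
Maximum is from combination 3.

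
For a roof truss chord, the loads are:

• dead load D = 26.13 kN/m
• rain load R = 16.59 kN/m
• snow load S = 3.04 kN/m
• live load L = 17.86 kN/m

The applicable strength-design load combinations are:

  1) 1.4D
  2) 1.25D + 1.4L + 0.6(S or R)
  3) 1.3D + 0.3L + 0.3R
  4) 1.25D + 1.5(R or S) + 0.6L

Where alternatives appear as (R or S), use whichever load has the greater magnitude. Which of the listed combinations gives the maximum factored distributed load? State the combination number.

Combination 4

(S or R) → R = 16.59 kN/m; (R or S) → R = 16.59 kN/m.
1) 1.4(26.13) = 36.58
2) 1.25(26.13) + 1.4(17.86) + 0.6(16.59) = 67.62
3) 1.3(26.13) + 0.3(17.86) + 0.3(16.59) = 44.30
4) 1.25(26.13) + 1.5(16.59) + 0.6(17.86) = 68.26
The largest value is 68.26 kN/m from combination 4.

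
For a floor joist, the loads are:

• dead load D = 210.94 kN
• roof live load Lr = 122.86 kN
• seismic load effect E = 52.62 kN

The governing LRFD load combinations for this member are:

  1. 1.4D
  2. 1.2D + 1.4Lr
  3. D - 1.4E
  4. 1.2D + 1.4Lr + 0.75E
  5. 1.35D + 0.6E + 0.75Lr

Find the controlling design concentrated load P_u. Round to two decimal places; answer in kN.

1. 1.4(210.94) = 295.32
2. 1.2(210.94) + 1.4(122.86) = 253.13 + 172.00 = 425.13
3. 1.0(210.94) - 1.4(52.62) = 210.94 - 73.67 = 137.27
4. 1.2(210.94) + 1.4(122.86) + 0.75(52.62) = 253.13 + 172.00 + 39.47 = 464.60
5. 1.35(210.94) + 0.6(52.62) + 0.75(122.86) = 284.77 + 31.57 + 92.15 = 408.49
The controlling combination is 4, giving 464.60 kN.

464.60 kN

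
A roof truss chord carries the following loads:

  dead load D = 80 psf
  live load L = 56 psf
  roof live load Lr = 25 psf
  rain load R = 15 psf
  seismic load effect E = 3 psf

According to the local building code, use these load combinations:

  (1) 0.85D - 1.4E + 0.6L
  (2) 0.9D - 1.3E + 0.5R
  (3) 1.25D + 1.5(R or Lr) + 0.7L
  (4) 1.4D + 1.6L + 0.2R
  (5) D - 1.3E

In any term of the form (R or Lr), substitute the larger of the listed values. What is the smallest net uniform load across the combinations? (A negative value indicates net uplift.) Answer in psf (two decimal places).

(R or Lr) → Lr = 25 psf.
(1) 0.85(80) - 1.4(3) + 0.6(56) = 68.00 - 4.20 + 33.60 = 97.40
(2) 0.9(80) - 1.3(3) + 0.5(15) = 72.00 - 3.90 + 7.50 = 75.60
(3) 1.25(80) + 1.5(25) + 0.7(56) = 100.00 + 37.50 + 39.20 = 176.70
(4) 1.4(80) + 1.6(56) + 0.2(15) = 112.00 + 89.60 + 3.00 = 204.60
(5) 1.0(80) - 1.3(3) = 80.00 - 3.90 = 76.10
Combination 2 gives the minimum: 75.60 psf.

75.60 psf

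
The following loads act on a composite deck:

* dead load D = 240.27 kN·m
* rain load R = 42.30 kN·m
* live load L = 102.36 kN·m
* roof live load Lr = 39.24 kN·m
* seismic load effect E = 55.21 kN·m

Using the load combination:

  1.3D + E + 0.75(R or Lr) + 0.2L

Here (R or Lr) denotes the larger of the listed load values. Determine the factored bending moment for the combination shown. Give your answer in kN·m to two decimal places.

(R or Lr) → R = 42.30 kN·m.
1.3(240.27) + 1.0(55.21) + 0.75(42.30) + 0.2(102.36) = 312.35 + 55.21 + 31.73 + 20.47 = 419.76
M_u = 419.76 kN·m.

419.76 kN·m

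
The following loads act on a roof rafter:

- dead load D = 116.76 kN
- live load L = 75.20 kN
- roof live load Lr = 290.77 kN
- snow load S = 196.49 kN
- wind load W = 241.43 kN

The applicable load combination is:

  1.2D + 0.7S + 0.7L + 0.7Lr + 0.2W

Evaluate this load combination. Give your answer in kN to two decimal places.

1.2(116.76) + 0.7(196.49) + 0.7(75.20) + 0.7(290.77) + 0.2(241.43) = 140.11 + 137.54 + 52.64 + 203.54 + 48.29 = 582.12
N_u = 582.12 kN.

582.12 kN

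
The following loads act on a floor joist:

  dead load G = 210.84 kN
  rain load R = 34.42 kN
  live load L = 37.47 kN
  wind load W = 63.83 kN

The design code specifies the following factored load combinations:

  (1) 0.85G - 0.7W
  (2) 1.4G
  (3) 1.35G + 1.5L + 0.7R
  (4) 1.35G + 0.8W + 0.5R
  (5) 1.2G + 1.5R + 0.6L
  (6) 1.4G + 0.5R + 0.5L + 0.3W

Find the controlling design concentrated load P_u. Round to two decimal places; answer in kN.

364.93 kN

(1) 0.85(210.84) - 0.7(63.83) = 179.21 - 44.68 = 134.53
(2) 1.4(210.84) = 295.18
(3) 1.35(210.84) + 1.5(37.47) + 0.7(34.42) = 284.63 + 56.21 + 24.09 = 364.93
(4) 1.35(210.84) + 0.8(63.83) + 0.5(34.42) = 352.91
(5) 1.2(210.84) + 1.5(34.42) + 0.6(37.47) = 253.01 + 51.63 + 22.48 = 327.12
(6) 1.4(210.84) + 0.5(34.42) + 0.5(37.47) + 0.3(63.83) = 350.27
The controlling combination is 3, giving 364.93 kN.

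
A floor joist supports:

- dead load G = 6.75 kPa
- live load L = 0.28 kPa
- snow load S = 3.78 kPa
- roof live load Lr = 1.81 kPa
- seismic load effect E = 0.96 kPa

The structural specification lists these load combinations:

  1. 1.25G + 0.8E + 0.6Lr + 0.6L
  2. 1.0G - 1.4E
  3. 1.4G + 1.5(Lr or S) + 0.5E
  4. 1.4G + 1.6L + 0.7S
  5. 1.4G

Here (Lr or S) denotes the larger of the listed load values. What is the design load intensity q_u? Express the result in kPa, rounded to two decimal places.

(Lr or S) → S = 3.78 kPa.
1. 1.25(6.75) + 0.8(0.96) + 0.6(1.81) + 0.6(0.28) = 10.46
2. 1.0(6.75) - 1.4(0.96) = 6.75 - 1.34 = 5.41
3. 1.4(6.75) + 1.5(3.78) + 0.5(0.96) = 9.45 + 5.67 + 0.48 = 15.60
4. 1.4(6.75) + 1.6(0.28) + 0.7(3.78) = 12.54
5. 1.4(6.75) = 9.45
Maximum is from combination 3.

15.60 kPa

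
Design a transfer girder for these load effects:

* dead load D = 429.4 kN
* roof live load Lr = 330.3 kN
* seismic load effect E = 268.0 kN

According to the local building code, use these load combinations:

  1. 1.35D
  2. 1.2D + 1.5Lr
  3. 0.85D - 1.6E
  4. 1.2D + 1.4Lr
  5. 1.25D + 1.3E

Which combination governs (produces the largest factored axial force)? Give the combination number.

Combination 2

1. 1.35(429.4) = 579.69
2. 1.2(429.4) + 1.5(330.3) = 1010.73
3. 0.85(429.4) - 1.6(268.0) = -63.81
4. 1.2(429.4) + 1.4(330.3) = 977.70
5. 1.25(429.4) + 1.3(268.0) = 885.15
The largest value is 1010.73 kN from combination 2.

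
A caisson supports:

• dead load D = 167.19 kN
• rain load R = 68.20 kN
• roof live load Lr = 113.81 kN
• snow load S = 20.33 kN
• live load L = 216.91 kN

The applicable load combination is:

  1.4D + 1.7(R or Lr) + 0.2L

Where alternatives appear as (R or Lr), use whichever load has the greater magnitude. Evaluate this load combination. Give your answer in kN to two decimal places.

470.93 kN

(R or Lr) → Lr = 113.81 kN.
1.4(167.19) + 1.7(113.81) + 0.2(216.91) = 234.07 + 193.48 + 43.38 = 470.93
V_u = 470.93 kN.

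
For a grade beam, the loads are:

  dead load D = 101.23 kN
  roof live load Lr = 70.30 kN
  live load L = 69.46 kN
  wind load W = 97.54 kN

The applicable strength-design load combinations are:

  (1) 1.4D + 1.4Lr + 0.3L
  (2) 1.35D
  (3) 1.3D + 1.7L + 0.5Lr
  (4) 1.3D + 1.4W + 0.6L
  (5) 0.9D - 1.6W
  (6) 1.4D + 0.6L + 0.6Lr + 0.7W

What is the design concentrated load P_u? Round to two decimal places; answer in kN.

(1) 1.4(101.23) + 1.4(70.30) + 0.3(69.46) = 260.98
(2) 1.35(101.23) = 136.66
(3) 1.3(101.23) + 1.7(69.46) + 0.5(70.30) = 284.83
(4) 1.3(101.23) + 1.4(97.54) + 0.6(69.46) = 309.83
(5) 0.9(101.23) - 1.6(97.54) = -64.96
(6) 1.4(101.23) + 0.6(69.46) + 0.6(70.30) + 0.7(97.54) = 293.86
Maximum is from combination 4.

309.83 kN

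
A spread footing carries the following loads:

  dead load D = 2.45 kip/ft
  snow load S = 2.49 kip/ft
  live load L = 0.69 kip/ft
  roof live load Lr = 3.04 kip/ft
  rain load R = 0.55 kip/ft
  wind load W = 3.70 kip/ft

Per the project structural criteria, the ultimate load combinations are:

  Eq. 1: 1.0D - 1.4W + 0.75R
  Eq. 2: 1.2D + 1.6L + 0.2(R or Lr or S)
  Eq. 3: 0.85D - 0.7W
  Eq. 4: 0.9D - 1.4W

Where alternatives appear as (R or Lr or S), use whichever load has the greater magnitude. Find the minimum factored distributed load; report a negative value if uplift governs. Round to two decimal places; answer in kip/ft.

(R or Lr or S) → Lr = 3.04 kip/ft.
Eq. 1: 1.0(2.45) - 1.4(3.70) + 0.75(0.55) = 2.45 - 5.18 + 0.41 = -2.32
Eq. 2: 1.2(2.45) + 1.6(0.69) + 0.2(3.04) = 2.94 + 1.10 + 0.61 = 4.65
Eq. 3: 0.85(2.45) - 0.7(3.70) = 2.08 - 2.59 = -0.51
Eq. 4: 0.9(2.45) - 1.4(3.70) = -2.98
Combination 4 gives the minimum: -2.98 kip/ft.

-2.98 kip/ft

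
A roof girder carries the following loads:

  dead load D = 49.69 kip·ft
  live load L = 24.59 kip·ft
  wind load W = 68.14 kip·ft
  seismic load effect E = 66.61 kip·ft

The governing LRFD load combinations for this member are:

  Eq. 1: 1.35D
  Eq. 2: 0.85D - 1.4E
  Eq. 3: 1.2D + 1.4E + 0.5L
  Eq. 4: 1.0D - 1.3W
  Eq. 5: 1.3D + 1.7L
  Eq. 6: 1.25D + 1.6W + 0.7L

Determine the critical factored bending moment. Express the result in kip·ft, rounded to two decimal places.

Eq. 1: 1.35(49.69) = 67.08
Eq. 2: 0.85(49.69) - 1.4(66.61) = -51.02
Eq. 3: 1.2(49.69) + 1.4(66.61) + 0.5(24.59) = 59.63 + 93.25 + 12.30 = 165.18
Eq. 4: 1.0(49.69) - 1.3(68.14) = 49.69 - 88.58 = -38.89
Eq. 5: 1.3(49.69) + 1.7(24.59) = 64.60 + 41.80 = 106.40
Eq. 6: 1.25(49.69) + 1.6(68.14) + 0.7(24.59) = 188.35
The controlling combination is 6, giving 188.35 kip·ft.

188.35 kip·ft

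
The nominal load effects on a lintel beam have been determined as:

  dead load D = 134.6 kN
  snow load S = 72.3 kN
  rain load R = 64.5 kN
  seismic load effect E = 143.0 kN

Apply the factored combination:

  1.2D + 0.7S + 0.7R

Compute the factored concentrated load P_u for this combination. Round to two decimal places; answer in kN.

257.28 kN

1.2(134.6) + 0.7(72.3) + 0.7(64.5) = 161.52 + 50.61 + 45.15 = 257.28
P_u = 257.28 kN.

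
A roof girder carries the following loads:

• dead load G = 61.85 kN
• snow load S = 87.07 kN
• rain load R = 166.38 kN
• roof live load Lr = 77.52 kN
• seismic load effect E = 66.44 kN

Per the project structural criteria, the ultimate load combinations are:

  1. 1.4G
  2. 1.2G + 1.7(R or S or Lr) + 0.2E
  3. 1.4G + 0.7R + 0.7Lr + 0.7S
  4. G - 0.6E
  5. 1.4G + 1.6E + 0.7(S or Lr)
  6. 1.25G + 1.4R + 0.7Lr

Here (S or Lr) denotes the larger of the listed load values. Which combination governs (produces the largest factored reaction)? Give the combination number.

Combination 2

(R or S or Lr) → R = 166.38 kN; (S or Lr) → S = 87.07 kN.
1. 1.4(61.85) = 86.59
2. 1.2(61.85) + 1.7(166.38) + 0.2(66.44) = 370.35
3. 1.4(61.85) + 0.7(166.38) + 0.7(77.52) + 0.7(87.07) = 318.27
4. 1.0(61.85) - 0.6(66.44) = 21.99
5. 1.4(61.85) + 1.6(66.44) + 0.7(87.07) = 253.84
6. 1.25(61.85) + 1.4(166.38) + 0.7(77.52) = 364.51
The largest value is 370.35 kN from combination 2.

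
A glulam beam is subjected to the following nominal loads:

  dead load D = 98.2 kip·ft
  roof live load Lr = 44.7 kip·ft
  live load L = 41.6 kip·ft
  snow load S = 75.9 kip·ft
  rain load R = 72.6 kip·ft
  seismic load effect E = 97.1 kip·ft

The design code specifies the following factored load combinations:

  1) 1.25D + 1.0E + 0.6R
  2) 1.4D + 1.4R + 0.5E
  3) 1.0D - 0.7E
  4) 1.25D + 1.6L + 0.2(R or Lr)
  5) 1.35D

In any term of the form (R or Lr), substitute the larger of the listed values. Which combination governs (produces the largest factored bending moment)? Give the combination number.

Combination 2

(R or Lr) → R = 72.6 kip·ft.
1) 1.25(98.2) + 1.0(97.1) + 0.6(72.6) = 263.4
2) 1.4(98.2) + 1.4(72.6) + 0.5(97.1) = 287.7
3) 1.0(98.2) - 0.7(97.1) = 30.2
4) 1.25(98.2) + 1.6(41.6) + 0.2(72.6) = 203.8
5) 1.35(98.2) = 132.6
The largest value is 287.7 kip·ft from combination 2.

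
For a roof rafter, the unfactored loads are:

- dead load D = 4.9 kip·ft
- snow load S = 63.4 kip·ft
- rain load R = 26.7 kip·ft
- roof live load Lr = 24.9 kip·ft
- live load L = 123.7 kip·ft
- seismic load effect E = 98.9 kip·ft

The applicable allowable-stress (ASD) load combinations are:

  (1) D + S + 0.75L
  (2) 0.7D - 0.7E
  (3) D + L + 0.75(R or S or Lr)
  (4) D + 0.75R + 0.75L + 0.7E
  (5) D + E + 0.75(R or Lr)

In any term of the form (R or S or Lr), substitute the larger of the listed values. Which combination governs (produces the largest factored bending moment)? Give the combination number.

(R or S or Lr) → S = 63.4 kip·ft; (R or Lr) → R = 26.7 kip·ft.
(1) 1.0(4.9) + 1.0(63.4) + 0.75(123.7) = 4.90 + 63.40 + 92.78 = 161.08
(2) 0.7(4.9) - 0.7(98.9) = 3.43 - 69.23 = -65.80
(3) 1.0(4.9) + 1.0(123.7) + 0.75(63.4) = 4.90 + 123.70 + 47.55 = 176.15
(4) 1.0(4.9) + 0.75(26.7) + 0.75(123.7) + 0.7(98.9) = 186.93
(5) 1.0(4.9) + 1.0(98.9) + 0.75(26.7) = 4.90 + 98.90 + 20.03 = 123.83
The largest value is 186.93 kip·ft from combination 4.

Combination 4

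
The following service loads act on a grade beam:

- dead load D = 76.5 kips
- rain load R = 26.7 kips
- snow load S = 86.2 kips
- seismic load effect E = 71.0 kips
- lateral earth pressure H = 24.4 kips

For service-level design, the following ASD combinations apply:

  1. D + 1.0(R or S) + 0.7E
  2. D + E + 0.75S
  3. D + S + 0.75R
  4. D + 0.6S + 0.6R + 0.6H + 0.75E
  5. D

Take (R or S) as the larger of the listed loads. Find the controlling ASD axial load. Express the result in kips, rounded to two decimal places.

212.40 kips

(R or S) → S = 86.2 kips.
1. 1.0(76.5) + 1.0(86.2) + 0.7(71.0) = 76.50 + 86.20 + 49.70 = 212.40
2. 1.0(76.5) + 1.0(71.0) + 0.75(86.2) = 76.50 + 71.00 + 64.65 = 212.15
3. 1.0(76.5) + 1.0(86.2) + 0.75(26.7) = 76.50 + 86.20 + 20.03 = 182.73
4. 1.0(76.5) + 0.6(86.2) + 0.6(26.7) + 0.6(24.4) + 0.75(71.0) = 76.50 + 51.72 + 16.02 + 14.64 + 53.25 = 212.13
5. 1.0(76.5) = 76.50
The controlling combination is 1, giving 212.40 kips.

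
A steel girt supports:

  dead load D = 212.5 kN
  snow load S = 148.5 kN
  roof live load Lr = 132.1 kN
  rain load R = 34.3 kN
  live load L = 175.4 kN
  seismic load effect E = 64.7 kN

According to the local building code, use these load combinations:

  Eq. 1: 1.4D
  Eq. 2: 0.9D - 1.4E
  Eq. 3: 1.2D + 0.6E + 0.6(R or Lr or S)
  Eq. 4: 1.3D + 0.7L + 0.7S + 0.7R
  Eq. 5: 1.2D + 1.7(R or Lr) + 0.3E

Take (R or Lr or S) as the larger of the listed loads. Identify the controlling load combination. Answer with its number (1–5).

(R or Lr or S) → S = 148.5 kN; (R or Lr) → Lr = 132.1 kN.
Eq. 1: 1.4(212.5) = 297.5
Eq. 2: 0.9(212.5) - 1.4(64.7) = 100.7
Eq. 3: 1.2(212.5) + 0.6(64.7) + 0.6(148.5) = 382.9
Eq. 4: 1.3(212.5) + 0.7(175.4) + 0.7(148.5) + 0.7(34.3) = 527.0
Eq. 5: 1.2(212.5) + 1.7(132.1) + 0.3(64.7) = 499.0
The largest value is 527.0 kN from combination 4.

Combination 4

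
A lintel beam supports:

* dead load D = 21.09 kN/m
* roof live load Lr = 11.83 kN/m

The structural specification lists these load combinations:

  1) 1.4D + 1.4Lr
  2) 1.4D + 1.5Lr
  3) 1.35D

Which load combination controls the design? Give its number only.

1) 1.4(21.09) + 1.4(11.83) = 29.53 + 16.56 = 46.09
2) 1.4(21.09) + 1.5(11.83) = 47.27
3) 1.35(21.09) = 28.47
The largest value is 47.27 kN/m from combination 2.

Combination 2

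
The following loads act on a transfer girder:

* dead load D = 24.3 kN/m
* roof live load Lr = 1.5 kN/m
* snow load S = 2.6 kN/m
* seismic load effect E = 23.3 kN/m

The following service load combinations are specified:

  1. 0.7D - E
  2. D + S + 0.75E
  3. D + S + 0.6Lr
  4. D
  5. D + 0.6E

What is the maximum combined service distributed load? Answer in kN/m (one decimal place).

44.4 kN/m

1. 0.7(24.3) - 1.0(23.3) = -6.3
2. 1.0(24.3) + 1.0(2.6) + 0.75(23.3) = 44.4
3. 1.0(24.3) + 1.0(2.6) + 0.6(1.5) = 27.8
4. 1.0(24.3) = 24.3
5. 1.0(24.3) + 0.6(23.3) = 38.3
The controlling combination is 2, giving 44.4 kN/m.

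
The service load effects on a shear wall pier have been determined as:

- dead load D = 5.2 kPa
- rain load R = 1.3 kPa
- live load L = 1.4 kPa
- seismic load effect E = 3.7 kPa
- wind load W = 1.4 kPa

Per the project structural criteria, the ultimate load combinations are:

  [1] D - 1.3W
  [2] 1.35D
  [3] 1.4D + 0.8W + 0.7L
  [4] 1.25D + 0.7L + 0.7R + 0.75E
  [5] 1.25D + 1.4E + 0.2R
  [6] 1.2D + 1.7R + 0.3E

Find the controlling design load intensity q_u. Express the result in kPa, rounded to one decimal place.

11.9 kPa

[1] 1.0(5.2) - 1.3(1.4) = 3.4
[2] 1.35(5.2) = 7.0
[3] 1.4(5.2) + 0.8(1.4) + 0.7(1.4) = 9.4
[4] 1.25(5.2) + 0.7(1.4) + 0.7(1.3) + 0.75(3.7) = 11.2
[5] 1.25(5.2) + 1.4(3.7) + 0.2(1.3) = 11.9
[6] 1.2(5.2) + 1.7(1.3) + 0.3(3.7) = 9.6
Combination 5 governs: q_u = 11.9 kPa.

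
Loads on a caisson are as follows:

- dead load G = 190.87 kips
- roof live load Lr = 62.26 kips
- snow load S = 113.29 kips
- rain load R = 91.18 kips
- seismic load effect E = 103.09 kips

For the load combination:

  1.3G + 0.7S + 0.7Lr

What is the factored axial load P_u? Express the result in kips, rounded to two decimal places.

1.3(190.87) + 0.7(113.29) + 0.7(62.26) = 371.02
P_u = 371.02 kips.

371.02 kips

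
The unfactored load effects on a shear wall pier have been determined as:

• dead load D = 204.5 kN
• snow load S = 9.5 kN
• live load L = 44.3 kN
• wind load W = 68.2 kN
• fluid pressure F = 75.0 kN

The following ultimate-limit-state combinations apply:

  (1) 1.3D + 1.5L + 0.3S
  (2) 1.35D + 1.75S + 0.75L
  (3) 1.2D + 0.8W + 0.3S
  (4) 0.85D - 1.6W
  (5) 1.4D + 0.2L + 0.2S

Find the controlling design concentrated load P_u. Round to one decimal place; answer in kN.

(1) 1.3(204.5) + 1.5(44.3) + 0.3(9.5) = 335.2
(2) 1.35(204.5) + 1.75(9.5) + 0.75(44.3) = 276.1 + 16.6 + 33.2 = 325.9
(3) 1.2(204.5) + 0.8(68.2) + 0.3(9.5) = 302.8
(4) 0.85(204.5) - 1.6(68.2) = 173.8 - 109.1 = 64.7
(5) 1.4(204.5) + 0.2(44.3) + 0.2(9.5) = 286.3 + 8.9 + 1.9 = 297.1
The controlling combination is 1, giving 335.2 kN.

335.2 kN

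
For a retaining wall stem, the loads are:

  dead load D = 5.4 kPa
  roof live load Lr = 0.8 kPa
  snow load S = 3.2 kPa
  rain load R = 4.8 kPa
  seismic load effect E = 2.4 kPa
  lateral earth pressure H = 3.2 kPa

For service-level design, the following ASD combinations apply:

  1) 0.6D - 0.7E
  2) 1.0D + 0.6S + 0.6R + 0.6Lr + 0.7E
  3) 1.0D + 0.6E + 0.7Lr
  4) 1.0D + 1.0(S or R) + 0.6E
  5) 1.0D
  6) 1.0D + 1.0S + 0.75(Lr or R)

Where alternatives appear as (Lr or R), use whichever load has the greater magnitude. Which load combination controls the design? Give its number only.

(S or R) → R = 4.8 kPa; (Lr or R) → R = 4.8 kPa.
1) 0.6(5.4) - 0.7(2.4) = 3.24 - 1.68 = 1.56
2) 1.0(5.4) + 0.6(3.2) + 0.6(4.8) + 0.6(0.8) + 0.7(2.4) = 5.40 + 1.92 + 2.88 + 0.48 + 1.68 = 12.36
3) 1.0(5.4) + 0.6(2.4) + 0.7(0.8) = 5.40 + 1.44 + 0.56 = 7.40
4) 1.0(5.4) + 1.0(4.8) + 0.6(2.4) = 5.40 + 4.80 + 1.44 = 11.64
5) 1.0(5.4) = 5.40
6) 1.0(5.4) + 1.0(3.2) + 0.75(4.8) = 5.40 + 3.20 + 3.60 = 12.20
The largest value is 12.36 kPa from combination 2.

Combination 2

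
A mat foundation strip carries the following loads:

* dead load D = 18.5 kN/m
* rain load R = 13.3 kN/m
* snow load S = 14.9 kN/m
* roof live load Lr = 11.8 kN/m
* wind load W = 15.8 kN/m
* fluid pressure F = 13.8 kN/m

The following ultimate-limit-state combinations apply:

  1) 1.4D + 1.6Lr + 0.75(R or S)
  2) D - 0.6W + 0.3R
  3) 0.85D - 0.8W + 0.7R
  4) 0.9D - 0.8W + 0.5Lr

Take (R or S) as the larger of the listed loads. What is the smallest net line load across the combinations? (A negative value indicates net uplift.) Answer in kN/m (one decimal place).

9.9 kN/m

(R or S) → S = 14.9 kN/m.
1) 1.4(18.5) + 1.6(11.8) + 0.75(14.9) = 25.9 + 18.9 + 11.2 = 56.0
2) 1.0(18.5) - 0.6(15.8) + 0.3(13.3) = 18.5 - 9.5 + 4.0 = 13.0
3) 0.85(18.5) - 0.8(15.8) + 0.7(13.3) = 15.7 - 12.6 + 9.3 = 12.4
4) 0.9(18.5) - 0.8(15.8) + 0.5(11.8) = 9.9
Combination 4 gives the minimum: 9.9 kN/m.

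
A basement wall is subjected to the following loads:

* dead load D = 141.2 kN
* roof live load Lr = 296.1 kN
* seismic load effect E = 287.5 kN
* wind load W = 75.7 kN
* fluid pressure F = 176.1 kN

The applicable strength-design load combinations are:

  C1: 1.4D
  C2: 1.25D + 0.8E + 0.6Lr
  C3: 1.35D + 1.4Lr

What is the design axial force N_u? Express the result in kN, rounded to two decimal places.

605.16 kN

C1: 1.4(141.2) = 197.68
C2: 1.25(141.2) + 0.8(287.5) + 0.6(296.1) = 584.16
C3: 1.35(141.2) + 1.4(296.1) = 605.16
The controlling combination is 3, giving 605.16 kN.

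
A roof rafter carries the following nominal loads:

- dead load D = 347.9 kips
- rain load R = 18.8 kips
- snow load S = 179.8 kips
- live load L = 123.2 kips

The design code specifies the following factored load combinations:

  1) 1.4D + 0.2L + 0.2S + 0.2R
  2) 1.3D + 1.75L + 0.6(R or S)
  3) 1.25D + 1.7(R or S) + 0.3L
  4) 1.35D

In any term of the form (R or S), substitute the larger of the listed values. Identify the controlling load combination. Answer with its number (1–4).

(R or S) → S = 179.8 kips.
1) 1.4(347.9) + 0.2(123.2) + 0.2(179.8) + 0.2(18.8) = 487.06 + 24.64 + 35.96 + 3.76 = 551.42
2) 1.3(347.9) + 1.75(123.2) + 0.6(179.8) = 452.27 + 215.60 + 107.88 = 775.75
3) 1.25(347.9) + 1.7(179.8) + 0.3(123.2) = 434.88 + 305.66 + 36.96 = 777.50
4) 1.35(347.9) = 469.67
The largest value is 777.50 kips from combination 3.

Combination 3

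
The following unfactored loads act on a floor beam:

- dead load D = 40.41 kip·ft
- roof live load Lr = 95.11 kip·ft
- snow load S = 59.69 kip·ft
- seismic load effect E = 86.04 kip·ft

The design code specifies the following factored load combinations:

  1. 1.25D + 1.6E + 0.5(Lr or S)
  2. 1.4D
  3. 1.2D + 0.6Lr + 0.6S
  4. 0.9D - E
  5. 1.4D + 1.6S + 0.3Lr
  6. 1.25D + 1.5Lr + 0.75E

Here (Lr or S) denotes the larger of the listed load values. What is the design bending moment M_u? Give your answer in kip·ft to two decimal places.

257.71 kip·ft

(Lr or S) → Lr = 95.11 kip·ft.
1. 1.25(40.41) + 1.6(86.04) + 0.5(95.11) = 235.73
2. 1.4(40.41) = 56.57
3. 1.2(40.41) + 0.6(95.11) + 0.6(59.69) = 141.37
4. 0.9(40.41) - 1.0(86.04) = -49.67
5. 1.4(40.41) + 1.6(59.69) + 0.3(95.11) = 180.61
6. 1.25(40.41) + 1.5(95.11) + 0.75(86.04) = 257.71
The controlling combination is 6, giving 257.71 kip·ft.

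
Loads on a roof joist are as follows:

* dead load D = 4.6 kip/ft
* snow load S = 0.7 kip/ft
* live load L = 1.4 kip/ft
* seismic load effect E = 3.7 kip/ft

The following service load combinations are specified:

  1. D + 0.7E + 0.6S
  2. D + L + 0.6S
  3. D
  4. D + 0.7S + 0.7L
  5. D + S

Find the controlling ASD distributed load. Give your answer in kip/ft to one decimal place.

1. 1.0(4.6) + 0.7(3.7) + 0.6(0.7) = 4.6 + 2.6 + 0.4 = 7.6
2. 1.0(4.6) + 1.0(1.4) + 0.6(0.7) = 4.6 + 1.4 + 0.4 = 6.4
3. 1.0(4.6) = 4.6
4. 1.0(4.6) + 0.7(0.7) + 0.7(1.4) = 4.6 + 0.5 + 1.0 = 6.1
5. 1.0(4.6) + 1.0(0.7) = 4.6 + 0.7 = 5.3
Maximum is from combination 1.

7.6 kip/ft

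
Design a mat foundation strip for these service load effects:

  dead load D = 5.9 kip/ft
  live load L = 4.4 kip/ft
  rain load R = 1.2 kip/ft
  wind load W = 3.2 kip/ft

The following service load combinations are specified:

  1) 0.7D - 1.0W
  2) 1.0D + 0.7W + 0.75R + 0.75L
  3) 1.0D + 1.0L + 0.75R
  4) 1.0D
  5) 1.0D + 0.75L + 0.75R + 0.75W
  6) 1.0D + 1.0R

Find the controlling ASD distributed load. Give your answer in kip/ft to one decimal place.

12.5 kip/ft

1) 0.7(5.9) - 1.0(3.2) = 4.1 - 3.2 = 0.9
2) 1.0(5.9) + 0.7(3.2) + 0.75(1.2) + 0.75(4.4) = 5.9 + 2.2 + 0.9 + 3.3 = 12.3
3) 1.0(5.9) + 1.0(4.4) + 0.75(1.2) = 5.9 + 4.4 + 0.9 = 11.2
4) 1.0(5.9) = 5.9
5) 1.0(5.9) + 0.75(4.4) + 0.75(1.2) + 0.75(3.2) = 5.9 + 3.3 + 0.9 + 2.4 = 12.5
6) 1.0(5.9) + 1.0(1.2) = 5.9 + 1.2 = 7.1
Combination 5 governs: w = 12.5 kip/ft.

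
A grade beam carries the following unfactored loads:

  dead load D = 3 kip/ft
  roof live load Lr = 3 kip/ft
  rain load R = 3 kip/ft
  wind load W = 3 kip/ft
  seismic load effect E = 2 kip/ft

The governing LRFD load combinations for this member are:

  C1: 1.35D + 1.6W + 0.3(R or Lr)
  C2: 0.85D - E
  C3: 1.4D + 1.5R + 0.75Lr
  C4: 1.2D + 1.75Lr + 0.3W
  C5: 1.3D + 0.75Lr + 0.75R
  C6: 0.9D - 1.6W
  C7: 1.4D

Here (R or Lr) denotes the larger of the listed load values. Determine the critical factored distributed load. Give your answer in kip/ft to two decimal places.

10.95 kip/ft

(R or Lr) → R = 3 kip/ft.
C1: 1.35(3) + 1.6(3) + 0.3(3) = 9.75
C2: 0.85(3) - 1.0(2) = 0.55
C3: 1.4(3) + 1.5(3) + 0.75(3) = 10.95
C4: 1.2(3) + 1.75(3) + 0.3(3) = 9.75
C5: 1.3(3) + 0.75(3) + 0.75(3) = 8.40
C6: 0.9(3) - 1.6(3) = -2.10
C7: 1.4(3) = 4.20
The controlling combination is 3, giving 10.95 kip/ft.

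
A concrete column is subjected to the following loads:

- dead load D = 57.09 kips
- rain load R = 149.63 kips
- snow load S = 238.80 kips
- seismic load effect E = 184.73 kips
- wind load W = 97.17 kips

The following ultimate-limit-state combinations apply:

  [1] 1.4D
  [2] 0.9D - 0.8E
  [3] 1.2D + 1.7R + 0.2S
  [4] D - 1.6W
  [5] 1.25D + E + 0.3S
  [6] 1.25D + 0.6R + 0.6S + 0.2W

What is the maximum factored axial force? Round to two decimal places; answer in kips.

370.64 kips

[1] 1.4(57.09) = 79.93
[2] 0.9(57.09) - 0.8(184.73) = -96.40
[3] 1.2(57.09) + 1.7(149.63) + 0.2(238.80) = 370.64
[4] 1.0(57.09) - 1.6(97.17) = -98.38
[5] 1.25(57.09) + 1.0(184.73) + 0.3(238.80) = 327.73
[6] 1.25(57.09) + 0.6(149.63) + 0.6(238.80) + 0.2(97.17) = 323.85
The controlling combination is 3, giving 370.64 kips.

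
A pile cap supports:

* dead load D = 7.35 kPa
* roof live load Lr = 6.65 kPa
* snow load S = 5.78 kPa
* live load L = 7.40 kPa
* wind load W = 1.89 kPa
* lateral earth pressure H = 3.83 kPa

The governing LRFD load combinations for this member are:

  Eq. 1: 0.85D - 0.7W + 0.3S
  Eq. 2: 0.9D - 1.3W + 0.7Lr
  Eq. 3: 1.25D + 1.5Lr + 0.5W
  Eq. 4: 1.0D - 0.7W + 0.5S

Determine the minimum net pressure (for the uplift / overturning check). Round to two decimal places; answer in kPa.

Eq. 1: 0.85(7.35) - 0.7(1.89) + 0.3(5.78) = 6.66
Eq. 2: 0.9(7.35) - 1.3(1.89) + 0.7(6.65) = 8.81
Eq. 3: 1.25(7.35) + 1.5(6.65) + 0.5(1.89) = 20.11
Eq. 4: 1.0(7.35) - 0.7(1.89) + 0.5(5.78) = 8.92
Combination 1 gives the minimum: 6.66 kPa.

6.66 kPa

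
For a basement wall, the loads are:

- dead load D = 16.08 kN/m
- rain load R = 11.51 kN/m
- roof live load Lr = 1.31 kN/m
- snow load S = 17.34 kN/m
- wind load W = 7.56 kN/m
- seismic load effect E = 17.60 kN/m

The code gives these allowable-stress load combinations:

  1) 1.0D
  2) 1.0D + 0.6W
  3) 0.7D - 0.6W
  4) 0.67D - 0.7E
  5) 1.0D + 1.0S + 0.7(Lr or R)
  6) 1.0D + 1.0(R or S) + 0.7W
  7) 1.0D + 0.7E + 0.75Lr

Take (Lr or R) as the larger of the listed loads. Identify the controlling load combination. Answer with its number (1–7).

Combination 5

(Lr or R) → R = 11.51 kN/m; (R or S) → S = 17.34 kN/m.
1) 1.0(16.08) = 16.08
2) 1.0(16.08) + 0.6(7.56) = 16.08 + 4.54 = 20.62
3) 0.7(16.08) - 0.6(7.56) = 11.26 - 4.54 = 6.72
4) 0.67(16.08) - 0.7(17.60) = 10.77 - 12.32 = -1.55
5) 1.0(16.08) + 1.0(17.34) + 0.7(11.51) = 16.08 + 17.34 + 8.06 = 41.48
6) 1.0(16.08) + 1.0(17.34) + 0.7(7.56) = 16.08 + 17.34 + 5.29 = 38.71
7) 1.0(16.08) + 0.7(17.60) + 0.75(1.31) = 16.08 + 12.32 + 0.98 = 29.38
The largest value is 41.48 kN/m from combination 5.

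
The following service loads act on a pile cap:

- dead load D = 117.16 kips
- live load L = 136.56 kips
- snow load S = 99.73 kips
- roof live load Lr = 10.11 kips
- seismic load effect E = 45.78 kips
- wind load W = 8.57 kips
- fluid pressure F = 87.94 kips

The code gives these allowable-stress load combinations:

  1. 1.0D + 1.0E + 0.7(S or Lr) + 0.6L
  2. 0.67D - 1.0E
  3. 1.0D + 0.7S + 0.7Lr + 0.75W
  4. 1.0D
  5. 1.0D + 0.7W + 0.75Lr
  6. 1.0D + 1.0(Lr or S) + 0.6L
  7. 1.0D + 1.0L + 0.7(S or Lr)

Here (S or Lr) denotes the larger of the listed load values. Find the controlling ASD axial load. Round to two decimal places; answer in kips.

323.53 kips

(S or Lr) → S = 99.73 kips; (Lr or S) → S = 99.73 kips.
1. 1.0(117.16) + 1.0(45.78) + 0.7(99.73) + 0.6(136.56) = 314.69
2. 0.67(117.16) - 1.0(45.78) = 32.72
3. 1.0(117.16) + 0.7(99.73) + 0.7(10.11) + 0.75(8.57) = 200.48
4. 1.0(117.16) = 117.16
5. 1.0(117.16) + 0.7(8.57) + 0.75(10.11) = 130.74
6. 1.0(117.16) + 1.0(99.73) + 0.6(136.56) = 298.83
7. 1.0(117.16) + 1.0(136.56) + 0.7(99.73) = 323.53
Combination 7 governs: P = 323.53 kips.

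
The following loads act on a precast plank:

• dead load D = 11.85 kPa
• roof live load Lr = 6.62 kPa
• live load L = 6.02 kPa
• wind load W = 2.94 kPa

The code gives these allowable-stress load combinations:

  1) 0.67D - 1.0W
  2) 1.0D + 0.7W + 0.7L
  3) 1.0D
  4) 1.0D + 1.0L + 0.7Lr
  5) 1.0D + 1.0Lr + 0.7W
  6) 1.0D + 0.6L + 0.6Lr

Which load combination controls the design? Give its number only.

1) 0.67(11.85) - 1.0(2.94) = 7.94 - 2.94 = 5.00
2) 1.0(11.85) + 0.7(2.94) + 0.7(6.02) = 11.85 + 2.06 + 4.21 = 18.12
3) 1.0(11.85) = 11.85
4) 1.0(11.85) + 1.0(6.02) + 0.7(6.62) = 11.85 + 6.02 + 4.63 = 22.50
5) 1.0(11.85) + 1.0(6.62) + 0.7(2.94) = 11.85 + 6.62 + 2.06 = 20.53
6) 1.0(11.85) + 0.6(6.02) + 0.6(6.62) = 11.85 + 3.61 + 3.97 = 19.43
The largest value is 22.50 kPa from combination 4.

Combination 4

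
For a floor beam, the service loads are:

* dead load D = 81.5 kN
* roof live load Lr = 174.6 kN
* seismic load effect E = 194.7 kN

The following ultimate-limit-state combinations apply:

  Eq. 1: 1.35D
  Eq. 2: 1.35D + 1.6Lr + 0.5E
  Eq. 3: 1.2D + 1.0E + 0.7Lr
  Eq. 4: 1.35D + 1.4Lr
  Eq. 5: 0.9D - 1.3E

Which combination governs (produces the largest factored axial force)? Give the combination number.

Eq. 1: 1.35(81.5) = 110.0
Eq. 2: 1.35(81.5) + 1.6(174.6) + 0.5(194.7) = 486.7
Eq. 3: 1.2(81.5) + 1.0(194.7) + 0.7(174.6) = 414.7
Eq. 4: 1.35(81.5) + 1.4(174.6) = 354.5
Eq. 5: 0.9(81.5) - 1.3(194.7) = -179.8
The largest value is 486.7 kN from combination 2.

Combination 2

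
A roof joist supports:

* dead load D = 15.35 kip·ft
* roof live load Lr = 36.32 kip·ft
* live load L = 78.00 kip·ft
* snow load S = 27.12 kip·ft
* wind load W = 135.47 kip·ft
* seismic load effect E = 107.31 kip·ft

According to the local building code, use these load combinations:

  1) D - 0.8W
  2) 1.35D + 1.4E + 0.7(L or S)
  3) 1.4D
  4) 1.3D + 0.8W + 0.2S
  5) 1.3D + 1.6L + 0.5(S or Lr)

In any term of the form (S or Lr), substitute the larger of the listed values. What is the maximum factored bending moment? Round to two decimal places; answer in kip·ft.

(L or S) → L = 78.00 kip·ft; (S or Lr) → Lr = 36.32 kip·ft.
1) 1.0(15.35) - 0.8(135.47) = -93.03
2) 1.35(15.35) + 1.4(107.31) + 0.7(78.00) = 225.56
3) 1.4(15.35) = 21.49
4) 1.3(15.35) + 0.8(135.47) + 0.2(27.12) = 133.76
5) 1.3(15.35) + 1.6(78.00) + 0.5(36.32) = 162.92
Combination 2 governs: M_u = 225.56 kip·ft.

225.56 kip·ft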